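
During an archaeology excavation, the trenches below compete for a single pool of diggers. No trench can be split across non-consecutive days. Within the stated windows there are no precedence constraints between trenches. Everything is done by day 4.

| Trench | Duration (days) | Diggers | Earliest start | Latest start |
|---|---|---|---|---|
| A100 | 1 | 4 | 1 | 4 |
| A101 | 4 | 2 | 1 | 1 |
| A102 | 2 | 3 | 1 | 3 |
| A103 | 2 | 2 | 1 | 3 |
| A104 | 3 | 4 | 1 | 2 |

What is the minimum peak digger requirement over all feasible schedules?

9

Early-start (A100@1, A101@1, A102@1, A103@1, A104@1) gives peak 15: d1:15  d2:11  d3:6  d4:2.
Shift A103→3, A104→2.
Schedule A100@1, A101@1, A102@1, A103@3, A104@2: d1:9  d2:9  d3:8  d4:8 — peak 9.
Total digger-days = 34 over 4 days ⇒ peak ≥ ⌈34/4⌉ = 9, so 9 is optimal.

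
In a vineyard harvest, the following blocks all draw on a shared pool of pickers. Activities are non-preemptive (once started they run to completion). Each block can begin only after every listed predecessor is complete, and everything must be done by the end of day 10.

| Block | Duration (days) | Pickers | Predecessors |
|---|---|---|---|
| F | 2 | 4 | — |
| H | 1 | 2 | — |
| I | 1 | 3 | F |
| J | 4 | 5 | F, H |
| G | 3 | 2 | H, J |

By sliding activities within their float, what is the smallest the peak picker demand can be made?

Early-start (F@1, H@1, I@3, J@3, G@7) gives peak 8: d1:6  d2:4  d3:8  d4:5  d5:5  d6:5  d7:2  d8:2  d9:2  d10:0.
Shift H→3, J→4, G→8.
Schedule F@1, H@3, I@3, J@4, G@8: d1:4  d2:4  d3:5  d4:5  d5:5  d6:5  d7:5  d8:2  d9:2  d10:2 — peak 5.

5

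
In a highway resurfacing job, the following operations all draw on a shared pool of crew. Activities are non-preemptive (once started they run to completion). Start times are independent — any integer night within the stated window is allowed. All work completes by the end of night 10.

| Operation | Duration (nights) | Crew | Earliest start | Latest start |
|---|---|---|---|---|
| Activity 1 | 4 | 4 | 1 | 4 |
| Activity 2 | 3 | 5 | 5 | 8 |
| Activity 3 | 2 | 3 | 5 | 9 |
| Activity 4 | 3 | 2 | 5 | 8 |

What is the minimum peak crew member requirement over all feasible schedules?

Early-start (Activity 1@1, Activity 2@5, Activity 3@5, Activity 4@5) gives peak 10: n1:4  n2:4  n3:4  n4:4  n5:10  n6:10  n7:7  n8:0  n9:0  n10:0.
Shift Activity 3→8, Activity 4→8.
Schedule Activity 1@1, Activity 2@5, Activity 3@8, Activity 4@8: n1:4  n2:4  n3:4  n4:4  n5:5  n6:5  n7:5  n8:5  n9:5  n10:2 — peak 5.
Total crew member-nights = 43 over 10 nights ⇒ peak ≥ ⌈43/10⌉ = 5, so 5 is optimal.

5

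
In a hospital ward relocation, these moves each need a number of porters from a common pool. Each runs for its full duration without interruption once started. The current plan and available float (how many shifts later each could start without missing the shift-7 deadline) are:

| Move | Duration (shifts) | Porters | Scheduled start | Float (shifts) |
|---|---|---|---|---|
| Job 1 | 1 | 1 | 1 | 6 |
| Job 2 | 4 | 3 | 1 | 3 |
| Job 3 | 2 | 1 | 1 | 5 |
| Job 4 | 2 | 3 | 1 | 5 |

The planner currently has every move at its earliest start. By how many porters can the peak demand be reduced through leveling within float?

Early-start peak: s1:8  s2:7  s3:3  s4:3  s5:0  s6:0  s7:0 ⇒ 8.
Leveled (Job 1@1, Job 2@1, Job 3@2, Job 4@5): s1:4  s2:4  s3:4  s4:3  s5:3  s6:3  s7:0 ⇒ 4.
Reduction 8 − 4 = 4.

4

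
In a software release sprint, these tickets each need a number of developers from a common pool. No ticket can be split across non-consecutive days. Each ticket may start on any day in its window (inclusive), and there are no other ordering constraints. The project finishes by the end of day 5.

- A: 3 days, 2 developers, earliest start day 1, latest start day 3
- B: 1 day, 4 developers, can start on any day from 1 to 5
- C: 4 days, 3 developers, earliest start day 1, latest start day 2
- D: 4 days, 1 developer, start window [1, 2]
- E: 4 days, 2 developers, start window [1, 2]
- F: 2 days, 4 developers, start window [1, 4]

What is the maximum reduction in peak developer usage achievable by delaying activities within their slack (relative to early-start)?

6

Early-start peak: d1:16  d2:12  d3:8  d4:6  d5:0 ⇒ 16.
Leveled (A@1, B@1, C@1, D@1, E@2, F@4): d1:10  d2:8  d3:8  d4:10  d5:6 ⇒ 10.
Reduction 16 − 10 = 6.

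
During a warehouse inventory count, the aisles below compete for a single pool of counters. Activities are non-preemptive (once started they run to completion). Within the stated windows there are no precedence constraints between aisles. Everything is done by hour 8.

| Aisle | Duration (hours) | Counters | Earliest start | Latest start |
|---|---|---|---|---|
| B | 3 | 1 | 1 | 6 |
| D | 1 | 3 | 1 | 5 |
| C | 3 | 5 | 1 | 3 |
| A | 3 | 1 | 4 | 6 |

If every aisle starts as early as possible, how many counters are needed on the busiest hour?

9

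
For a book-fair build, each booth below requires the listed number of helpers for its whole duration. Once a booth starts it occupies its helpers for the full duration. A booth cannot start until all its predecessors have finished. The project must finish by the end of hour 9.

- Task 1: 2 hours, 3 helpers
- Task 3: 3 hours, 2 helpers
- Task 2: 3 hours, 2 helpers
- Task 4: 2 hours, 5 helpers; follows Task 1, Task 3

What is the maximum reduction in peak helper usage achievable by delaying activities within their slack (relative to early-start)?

2

Early-start peak: h1:7  h2:7  h3:4  h4:5  h5:5  h6:0  h7:0  h8:0  h9:0 ⇒ 7.
Leveled (Task 1@1, Task 3@1, Task 2@3, Task 4@6): h1:5  h2:5  h3:4  h4:2  h5:2  h6:5  h7:5  h8:0  h9:0 ⇒ 5.
Reduction 7 − 5 = 2.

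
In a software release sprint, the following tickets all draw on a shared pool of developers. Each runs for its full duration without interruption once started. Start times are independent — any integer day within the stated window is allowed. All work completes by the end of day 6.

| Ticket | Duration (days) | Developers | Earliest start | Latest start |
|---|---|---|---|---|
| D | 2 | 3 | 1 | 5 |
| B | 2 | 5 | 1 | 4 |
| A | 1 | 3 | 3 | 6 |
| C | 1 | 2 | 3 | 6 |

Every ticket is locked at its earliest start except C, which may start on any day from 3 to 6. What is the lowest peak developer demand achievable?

8

C@3: d1:8  d2:8  d3:5  d4:0  d5:0  d6:0 → peak 8
C@4: d1:8  d2:8  d3:3  d4:2  d5:0  d6:0 → peak 8
C@5: d1:8  d2:8  d3:3  d4:0  d5:2  d6:0 → peak 8
C@6: d1:8  d2:8  d3:3  d4:0  d5:0  d6:2 → peak 8
Best is C@3, peak 8.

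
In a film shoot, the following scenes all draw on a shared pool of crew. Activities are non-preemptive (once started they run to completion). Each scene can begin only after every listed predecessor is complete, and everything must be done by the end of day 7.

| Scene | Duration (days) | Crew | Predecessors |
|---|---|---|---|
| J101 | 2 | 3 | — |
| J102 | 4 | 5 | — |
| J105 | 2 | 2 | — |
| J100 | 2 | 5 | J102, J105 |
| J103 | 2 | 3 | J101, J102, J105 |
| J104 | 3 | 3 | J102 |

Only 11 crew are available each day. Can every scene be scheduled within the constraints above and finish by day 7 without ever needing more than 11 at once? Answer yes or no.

yes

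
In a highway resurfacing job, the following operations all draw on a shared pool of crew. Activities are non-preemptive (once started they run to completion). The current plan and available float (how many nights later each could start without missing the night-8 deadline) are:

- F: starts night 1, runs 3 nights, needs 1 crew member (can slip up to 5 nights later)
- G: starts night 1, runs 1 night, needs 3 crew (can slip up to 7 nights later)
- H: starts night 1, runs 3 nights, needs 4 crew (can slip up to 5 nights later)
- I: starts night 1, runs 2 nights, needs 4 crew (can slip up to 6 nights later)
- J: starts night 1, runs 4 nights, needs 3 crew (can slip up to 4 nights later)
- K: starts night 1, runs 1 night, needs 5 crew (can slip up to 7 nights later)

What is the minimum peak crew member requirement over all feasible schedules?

Early-start (F@1, G@1, H@1, I@1, J@1, K@1) gives peak 20: n1:20  n2:12  n3:8  n4:3  n5:0  n6:0  n7:0  n8:0.
Shift H→2, I→5, J→4, K→8.
Schedule F@1, G@1, H@2, I@5, J@4, K@8: n1:4  n2:5  n3:5  n4:7  n5:7  n6:7  n7:3  n8:5 — peak 7.

7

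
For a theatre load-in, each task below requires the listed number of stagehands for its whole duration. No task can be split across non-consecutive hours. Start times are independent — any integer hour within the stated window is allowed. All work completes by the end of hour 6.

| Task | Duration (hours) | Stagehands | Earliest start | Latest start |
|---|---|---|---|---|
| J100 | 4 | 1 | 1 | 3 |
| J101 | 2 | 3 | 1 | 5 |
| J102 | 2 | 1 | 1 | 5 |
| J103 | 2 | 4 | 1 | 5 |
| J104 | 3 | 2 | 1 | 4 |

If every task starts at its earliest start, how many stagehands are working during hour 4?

At early start, hour 4 has: J100.
Demand: 1 = 1.

1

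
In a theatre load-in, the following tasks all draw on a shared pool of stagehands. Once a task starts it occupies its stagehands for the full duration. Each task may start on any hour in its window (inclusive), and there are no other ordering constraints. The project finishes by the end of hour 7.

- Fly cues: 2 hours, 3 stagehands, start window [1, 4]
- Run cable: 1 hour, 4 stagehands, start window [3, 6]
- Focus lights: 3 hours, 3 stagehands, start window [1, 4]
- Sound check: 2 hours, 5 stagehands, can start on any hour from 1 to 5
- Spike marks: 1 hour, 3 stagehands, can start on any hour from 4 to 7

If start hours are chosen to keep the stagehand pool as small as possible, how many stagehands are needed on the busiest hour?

6

Early-start (Fly cues@1, Run cable@3, Focus lights@1, Sound check@1, Spike marks@4) gives peak 11: h1:11  h2:11  h3:7  h4:3  h5:0  h6:0  h7:0.
Shift Run cable→4, Sound check→5, Spike marks→7.
Schedule Fly cues@1, Run cable@4, Focus lights@1, Sound check@5, Spike marks@7: h1:6  h2:6  h3:3  h4:4  h5:5  h6:5  h7:3 — peak 6.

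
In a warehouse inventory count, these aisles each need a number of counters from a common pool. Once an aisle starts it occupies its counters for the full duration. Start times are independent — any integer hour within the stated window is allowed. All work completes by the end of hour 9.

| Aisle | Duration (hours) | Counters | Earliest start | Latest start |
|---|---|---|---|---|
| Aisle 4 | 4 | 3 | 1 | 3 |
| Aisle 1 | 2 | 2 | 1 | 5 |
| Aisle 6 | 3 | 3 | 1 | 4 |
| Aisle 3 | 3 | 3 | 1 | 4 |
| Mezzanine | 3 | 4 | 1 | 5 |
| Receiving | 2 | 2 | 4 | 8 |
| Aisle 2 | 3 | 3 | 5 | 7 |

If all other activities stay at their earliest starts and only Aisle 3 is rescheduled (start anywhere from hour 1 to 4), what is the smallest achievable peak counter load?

Aisle 3@1: h1:15  h2:15  h3:13  h4:5  h5:5  h6:3  h7:3  h8:0  h9:0 → peak 15
Aisle 3@2: h1:12  h2:15  h3:13  h4:8  h5:5  h6:3  h7:3  h8:0  h9:0 → peak 15
Aisle 3@3: h1:12  h2:12  h3:13  h4:8  h5:8  h6:3  h7:3  h8:0  h9:0 → peak 13
Aisle 3@4: h1:12  h2:12  h3:10  h4:8  h5:8  h6:6  h7:3  h8:0  h9:0 → peak 12
Best is Aisle 3@4, peak 12.

12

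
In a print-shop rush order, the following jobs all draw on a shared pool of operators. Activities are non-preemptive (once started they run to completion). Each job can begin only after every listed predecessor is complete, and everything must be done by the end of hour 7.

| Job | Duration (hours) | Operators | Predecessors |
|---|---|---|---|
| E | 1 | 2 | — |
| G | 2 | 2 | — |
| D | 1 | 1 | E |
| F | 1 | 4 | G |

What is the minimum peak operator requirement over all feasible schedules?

4

Schedule E@1, G@1, D@2, F@3: h1:4  h2:3  h3:4  h4:0  h5:0  h6:0  h7:0 — peak 4.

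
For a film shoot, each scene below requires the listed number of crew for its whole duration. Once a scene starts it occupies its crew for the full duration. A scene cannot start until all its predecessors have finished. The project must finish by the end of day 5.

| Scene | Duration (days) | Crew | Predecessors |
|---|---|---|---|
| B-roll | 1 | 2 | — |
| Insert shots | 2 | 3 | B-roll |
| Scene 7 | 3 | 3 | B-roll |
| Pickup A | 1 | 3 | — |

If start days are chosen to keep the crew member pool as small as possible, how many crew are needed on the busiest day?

Schedule B-roll@1, Insert shots@2, Scene 7@2, Pickup A@1: d1:5  d2:6  d3:6  d4:3  d5:0 — peak 6.

6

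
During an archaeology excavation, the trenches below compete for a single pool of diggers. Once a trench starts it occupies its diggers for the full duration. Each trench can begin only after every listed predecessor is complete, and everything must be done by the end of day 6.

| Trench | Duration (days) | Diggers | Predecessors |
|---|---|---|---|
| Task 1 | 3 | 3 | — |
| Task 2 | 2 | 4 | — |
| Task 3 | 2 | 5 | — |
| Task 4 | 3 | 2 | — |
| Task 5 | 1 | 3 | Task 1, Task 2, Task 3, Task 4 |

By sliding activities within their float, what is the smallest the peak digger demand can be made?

Early-start (Task 1@1, Task 2@1, Task 3@1, Task 4@1, Task 5@4) gives peak 14: d1:14  d2:14  d3:5  d4:3  d5:0  d6:0.
Shift Task 3→4, Task 4→3, Task 5→6.
Schedule Task 1@1, Task 2@1, Task 3@4, Task 4@3, Task 5@6: d1:7  d2:7  d3:5  d4:7  d5:7  d6:3 — peak 7.

7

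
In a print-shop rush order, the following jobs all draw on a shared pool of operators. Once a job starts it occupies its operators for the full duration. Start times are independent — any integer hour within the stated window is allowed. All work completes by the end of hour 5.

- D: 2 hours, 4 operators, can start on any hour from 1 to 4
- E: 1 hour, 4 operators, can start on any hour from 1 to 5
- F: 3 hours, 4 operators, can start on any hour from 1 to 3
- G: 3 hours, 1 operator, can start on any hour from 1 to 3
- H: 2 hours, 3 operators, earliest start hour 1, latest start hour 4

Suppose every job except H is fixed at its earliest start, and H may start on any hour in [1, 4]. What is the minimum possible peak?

13

H@1: h1:16  h2:12  h3:5  h4:0  h5:0 → peak 16
H@2: h1:13  h2:12  h3:8  h4:0  h5:0 → peak 13
H@3: h1:13  h2:9  h3:8  h4:3  h5:0 → peak 13
H@4: h1:13  h2:9  h3:5  h4:3  h5:3 → peak 13
Best is H@2, peak 13.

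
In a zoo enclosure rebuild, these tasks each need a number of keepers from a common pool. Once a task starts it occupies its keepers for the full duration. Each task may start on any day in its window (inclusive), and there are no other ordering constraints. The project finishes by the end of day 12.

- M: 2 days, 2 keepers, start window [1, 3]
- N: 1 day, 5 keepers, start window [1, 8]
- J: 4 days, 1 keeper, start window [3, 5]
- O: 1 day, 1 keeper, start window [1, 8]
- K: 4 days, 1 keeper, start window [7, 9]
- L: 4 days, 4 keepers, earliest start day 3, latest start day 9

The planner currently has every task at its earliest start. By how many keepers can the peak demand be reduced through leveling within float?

3

Early-start peak: d1:8  d2:2  d3:5  d4:5  d5:5  d6:5  d7:1  d8:1  d9:1  d10:1  d11:0  d12:0 ⇒ 8.
Leveled (M@1, N@3, J@4, O@1, K@7, L@8): d1:3  d2:2  d3:5  d4:1  d5:1  d6:1  d7:2  d8:5  d9:5  d10:5  d11:4  d12:0 ⇒ 5.
Reduction 8 − 5 = 3.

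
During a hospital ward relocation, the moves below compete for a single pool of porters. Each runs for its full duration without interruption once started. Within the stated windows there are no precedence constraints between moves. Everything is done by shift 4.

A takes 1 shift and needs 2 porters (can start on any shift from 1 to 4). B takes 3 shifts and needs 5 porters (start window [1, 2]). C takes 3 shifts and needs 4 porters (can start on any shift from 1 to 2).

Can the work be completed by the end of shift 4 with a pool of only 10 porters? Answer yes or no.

Schedule A@1, B@1, C@2: s1:7  s2:9  s3:9  s4:4 — peak 9 ≤ 10.

yes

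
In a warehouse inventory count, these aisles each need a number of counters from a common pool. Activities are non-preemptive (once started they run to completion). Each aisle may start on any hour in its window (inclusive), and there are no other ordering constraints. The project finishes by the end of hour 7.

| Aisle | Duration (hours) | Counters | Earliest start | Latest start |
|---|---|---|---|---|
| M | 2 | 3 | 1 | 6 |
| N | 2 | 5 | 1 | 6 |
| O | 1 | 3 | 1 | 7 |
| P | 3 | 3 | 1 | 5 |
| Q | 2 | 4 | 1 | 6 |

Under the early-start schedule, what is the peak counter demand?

Early-start schedule: M@1, N@1, O@1, P@1, Q@1.
Load per hour: hour 1: 18, hour 2: 15, hour 3: 3, hour 4: 0, hour 5: 0, hour 6: 0, hour 7: 0.
Peak is 18.

18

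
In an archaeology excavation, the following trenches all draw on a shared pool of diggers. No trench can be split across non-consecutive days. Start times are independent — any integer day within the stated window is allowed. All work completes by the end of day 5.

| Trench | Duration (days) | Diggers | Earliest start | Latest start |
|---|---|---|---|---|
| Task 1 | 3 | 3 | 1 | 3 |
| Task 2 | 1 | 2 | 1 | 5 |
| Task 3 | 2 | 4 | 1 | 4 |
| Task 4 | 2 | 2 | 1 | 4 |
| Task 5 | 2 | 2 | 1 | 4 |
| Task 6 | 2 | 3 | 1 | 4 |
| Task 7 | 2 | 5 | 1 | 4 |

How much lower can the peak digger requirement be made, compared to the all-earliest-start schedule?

11

Early-start peak: d1:21  d2:19  d3:3  d4:0  d5:0 ⇒ 21.
Leveled (Task 1@1, Task 2@1, Task 3@1, Task 4@2, Task 5@3, Task 6@3, Task 7@4): d1:9  d2:9  d3:10  d4:10  d5:5 ⇒ 10.
Reduction 21 − 10 = 11.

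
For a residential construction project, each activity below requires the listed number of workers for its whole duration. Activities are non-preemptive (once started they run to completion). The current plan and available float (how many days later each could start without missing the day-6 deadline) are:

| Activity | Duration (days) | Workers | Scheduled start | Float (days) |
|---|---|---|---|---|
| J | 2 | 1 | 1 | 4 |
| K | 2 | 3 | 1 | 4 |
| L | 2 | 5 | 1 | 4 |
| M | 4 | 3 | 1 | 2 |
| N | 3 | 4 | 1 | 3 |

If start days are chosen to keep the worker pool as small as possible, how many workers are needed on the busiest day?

8

Early-start (J@1, K@1, L@1, M@1, N@1) gives peak 16: d1:16  d2:16  d3:7  d4:3  d5:0  d6:0.
Shift L→4, M→3.
Schedule J@1, K@1, L@4, M@3, N@1: d1:8  d2:8  d3:7  d4:8  d5:8  d6:3 — peak 8.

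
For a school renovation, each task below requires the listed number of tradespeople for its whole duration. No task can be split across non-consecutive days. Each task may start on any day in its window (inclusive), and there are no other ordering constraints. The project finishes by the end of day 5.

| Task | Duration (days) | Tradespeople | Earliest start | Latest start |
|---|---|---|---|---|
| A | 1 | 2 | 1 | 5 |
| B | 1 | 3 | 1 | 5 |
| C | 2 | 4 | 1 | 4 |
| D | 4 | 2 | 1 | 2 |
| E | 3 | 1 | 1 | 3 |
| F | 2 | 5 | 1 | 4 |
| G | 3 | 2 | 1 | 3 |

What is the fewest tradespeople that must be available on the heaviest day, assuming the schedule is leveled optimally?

Early-start (A@1, B@1, C@1, D@1, E@1, F@1, G@1) gives peak 19: d1:19  d2:14  d3:5  d4:2  d5:0.
Shift B→3, D→2, E→3, F→4.
Schedule A@1, B@3, C@1, D@2, E@3, F@4, G@1: d1:8  d2:8  d3:8  d4:8  d5:8 — peak 8.
Total tradesperson-days = 40 over 5 days ⇒ peak ≥ ⌈40/5⌉ = 8, so 8 is optimal.

8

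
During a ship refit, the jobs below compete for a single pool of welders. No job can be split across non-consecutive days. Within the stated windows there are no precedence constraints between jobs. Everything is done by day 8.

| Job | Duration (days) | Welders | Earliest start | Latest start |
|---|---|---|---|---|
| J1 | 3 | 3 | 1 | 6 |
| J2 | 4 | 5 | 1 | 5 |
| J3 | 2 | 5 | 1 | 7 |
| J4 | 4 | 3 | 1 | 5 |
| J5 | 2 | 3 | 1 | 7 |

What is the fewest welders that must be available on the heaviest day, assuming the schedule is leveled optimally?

Early-start (J1@1, J2@1, J3@1, J4@1, J5@1) gives peak 19: d1:19  d2:19  d3:11  d4:8  d5:0  d6:0  d7:0  d8:0.
Shift J3→5, J4→4, J5→7.
Schedule J1@1, J2@1, J3@5, J4@4, J5@7: d1:8  d2:8  d3:8  d4:8  d5:8  d6:8  d7:6  d8:3 — peak 8.
Total welder-days = 57 over 8 days ⇒ peak ≥ ⌈57/8⌉ = 8, so 8 is optimal.

8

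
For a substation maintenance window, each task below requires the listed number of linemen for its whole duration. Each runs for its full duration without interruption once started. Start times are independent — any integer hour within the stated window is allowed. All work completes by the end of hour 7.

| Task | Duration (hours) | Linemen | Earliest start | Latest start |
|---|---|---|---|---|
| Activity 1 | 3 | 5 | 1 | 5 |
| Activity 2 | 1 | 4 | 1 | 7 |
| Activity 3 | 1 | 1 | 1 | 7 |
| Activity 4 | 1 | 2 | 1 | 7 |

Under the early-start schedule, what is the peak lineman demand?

Early-start schedule: Activity 1@1, Activity 2@1, Activity 3@1, Activity 4@1.
Load per hour: hour 1: 12, hour 2: 5, hour 3: 5, hour 4: 0, hour 5: 0, hour 6: 0, hour 7: 0.
Peak is 12.

12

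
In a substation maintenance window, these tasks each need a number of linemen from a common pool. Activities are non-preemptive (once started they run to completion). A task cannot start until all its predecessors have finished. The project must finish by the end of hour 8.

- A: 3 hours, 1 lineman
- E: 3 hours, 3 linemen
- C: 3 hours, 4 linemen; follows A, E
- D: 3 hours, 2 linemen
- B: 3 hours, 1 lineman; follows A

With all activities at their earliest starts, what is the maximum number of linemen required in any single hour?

Early-start schedule: A@1, E@1, C@4, D@1, B@4.
Load per hour: hour 1: 6, hour 2: 6, hour 3: 6, hour 4: 5, hour 5: 5, hour 6: 5, hour 7: 0, hour 8: 0.
Peak is 6.

6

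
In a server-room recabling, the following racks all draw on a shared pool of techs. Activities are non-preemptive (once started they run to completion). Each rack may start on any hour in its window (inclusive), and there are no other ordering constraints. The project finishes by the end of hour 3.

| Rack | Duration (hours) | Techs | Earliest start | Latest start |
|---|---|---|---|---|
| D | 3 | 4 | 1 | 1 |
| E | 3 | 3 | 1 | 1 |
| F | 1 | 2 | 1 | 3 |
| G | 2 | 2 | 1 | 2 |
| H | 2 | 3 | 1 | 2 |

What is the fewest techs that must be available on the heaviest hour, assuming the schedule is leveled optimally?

12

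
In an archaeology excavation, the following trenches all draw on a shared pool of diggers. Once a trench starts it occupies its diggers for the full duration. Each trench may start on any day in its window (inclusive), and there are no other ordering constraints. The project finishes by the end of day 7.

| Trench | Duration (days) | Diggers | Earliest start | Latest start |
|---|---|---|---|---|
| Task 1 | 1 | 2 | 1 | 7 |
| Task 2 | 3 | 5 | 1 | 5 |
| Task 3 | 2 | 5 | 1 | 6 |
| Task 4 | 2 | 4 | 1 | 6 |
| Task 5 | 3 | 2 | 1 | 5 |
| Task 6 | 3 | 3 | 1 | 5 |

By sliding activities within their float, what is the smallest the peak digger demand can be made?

8

Early-start (Task 1@1, Task 2@1, Task 3@1, Task 4@1, Task 5@1, Task 6@1) gives peak 21: d1:21  d2:19  d3:10  d4:0  d5:0  d6:0  d7:0.
Shift Task 3→4, Task 4→6, Task 5→2, Task 6→5.
Schedule Task 1@1, Task 2@1, Task 3@4, Task 4@6, Task 5@2, Task 6@5: d1:7  d2:7  d3:7  d4:7  d5:8  d6:7  d7:7 — peak 8.
Total digger-days = 50 over 7 days ⇒ peak ≥ ⌈50/7⌉ = 8, so 8 is optimal.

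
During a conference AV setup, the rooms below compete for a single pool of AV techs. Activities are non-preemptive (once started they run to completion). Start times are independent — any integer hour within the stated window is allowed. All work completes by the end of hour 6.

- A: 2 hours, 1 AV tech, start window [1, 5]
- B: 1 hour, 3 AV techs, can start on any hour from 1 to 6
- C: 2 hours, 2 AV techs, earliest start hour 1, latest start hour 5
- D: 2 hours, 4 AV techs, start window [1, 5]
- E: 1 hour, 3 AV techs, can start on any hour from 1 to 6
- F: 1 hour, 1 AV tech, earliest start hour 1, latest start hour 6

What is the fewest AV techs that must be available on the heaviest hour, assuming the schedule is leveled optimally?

Early-start (A@1, B@1, C@1, D@1, E@1, F@1) gives peak 14: h1:14  h2:7  h3:0  h4:0  h5:0  h6:0.
Shift C→2, D→4, E→6, F→2.
Schedule A@1, B@1, C@2, D@4, E@6, F@2: h1:4  h2:4  h3:2  h4:4  h5:4  h6:3 — peak 4.
Total AV tech-hours = 21 over 6 hours ⇒ peak ≥ ⌈21/6⌉ = 4, so 4 is optimal.

4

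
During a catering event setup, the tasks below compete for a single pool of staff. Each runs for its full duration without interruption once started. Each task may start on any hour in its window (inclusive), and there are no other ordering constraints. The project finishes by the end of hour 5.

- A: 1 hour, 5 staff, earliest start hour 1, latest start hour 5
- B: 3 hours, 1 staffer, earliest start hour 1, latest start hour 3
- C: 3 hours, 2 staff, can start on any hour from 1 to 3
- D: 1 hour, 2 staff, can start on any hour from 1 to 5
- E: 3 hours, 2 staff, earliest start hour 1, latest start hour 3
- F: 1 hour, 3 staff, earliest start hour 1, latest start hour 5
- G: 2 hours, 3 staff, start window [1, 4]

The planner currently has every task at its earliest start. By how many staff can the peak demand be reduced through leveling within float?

Early-start peak: h1:18  h2:8  h3:5  h4:0  h5:0 ⇒ 18.
Leveled (A@1, B@1, C@2, D@2, E@2, F@5, G@4): h1:6  h2:7  h3:5  h4:7  h5:6 ⇒ 7.
Reduction 18 − 7 = 11.

11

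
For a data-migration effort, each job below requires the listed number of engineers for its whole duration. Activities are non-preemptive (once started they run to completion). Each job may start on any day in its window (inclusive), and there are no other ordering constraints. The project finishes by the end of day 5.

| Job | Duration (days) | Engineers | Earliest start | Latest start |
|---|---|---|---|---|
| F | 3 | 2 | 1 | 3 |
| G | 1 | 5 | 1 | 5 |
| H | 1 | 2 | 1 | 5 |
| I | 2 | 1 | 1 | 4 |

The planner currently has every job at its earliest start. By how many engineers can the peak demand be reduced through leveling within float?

Early-start peak: d1:10  d2:3  d3:2  d4:0  d5:0 ⇒ 10.
Leveled (F@1, G@4, H@1, I@1): d1:5  d2:3  d3:2  d4:5  d5:0 ⇒ 5.
Reduction 10 − 5 = 5.

5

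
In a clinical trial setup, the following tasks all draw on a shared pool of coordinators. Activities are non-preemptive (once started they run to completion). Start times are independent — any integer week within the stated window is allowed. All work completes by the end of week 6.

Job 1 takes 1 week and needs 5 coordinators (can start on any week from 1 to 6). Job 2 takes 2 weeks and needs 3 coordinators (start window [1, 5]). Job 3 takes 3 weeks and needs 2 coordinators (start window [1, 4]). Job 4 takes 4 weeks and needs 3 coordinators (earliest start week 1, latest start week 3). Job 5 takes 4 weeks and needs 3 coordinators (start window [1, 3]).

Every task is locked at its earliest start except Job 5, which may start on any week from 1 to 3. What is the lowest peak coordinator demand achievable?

13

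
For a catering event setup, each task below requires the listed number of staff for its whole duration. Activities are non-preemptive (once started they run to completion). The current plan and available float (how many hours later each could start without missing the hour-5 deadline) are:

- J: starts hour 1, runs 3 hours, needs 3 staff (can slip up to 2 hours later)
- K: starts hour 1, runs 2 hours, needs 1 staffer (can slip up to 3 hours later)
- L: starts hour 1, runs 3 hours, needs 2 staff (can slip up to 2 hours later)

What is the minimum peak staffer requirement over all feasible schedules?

Early-start (J@1, K@1, L@1) gives peak 6: h1:6  h2:6  h3:5  h4:0  h5:0.
Shift L→3.
Schedule J@1, K@1, L@3: h1:4  h2:4  h3:5  h4:2  h5:2 — peak 5.

5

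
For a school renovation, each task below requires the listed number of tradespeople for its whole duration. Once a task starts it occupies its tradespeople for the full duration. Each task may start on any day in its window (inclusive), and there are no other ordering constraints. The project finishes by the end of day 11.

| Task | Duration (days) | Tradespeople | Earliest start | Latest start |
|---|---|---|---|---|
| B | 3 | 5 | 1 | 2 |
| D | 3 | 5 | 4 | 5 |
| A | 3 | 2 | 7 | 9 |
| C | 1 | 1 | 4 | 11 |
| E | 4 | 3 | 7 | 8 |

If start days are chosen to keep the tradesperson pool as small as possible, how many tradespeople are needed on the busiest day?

5

Early-start (B@1, D@4, A@7, C@4, E@7) gives peak 6: d1:5  d2:5  d3:5  d4:6  d5:5  d6:5  d7:5  d8:5  d9:5  d10:3  d11:0.
Shift C→7, E→8.
Schedule B@1, D@4, A@7, C@7, E@8: d1:5  d2:5  d3:5  d4:5  d5:5  d6:5  d7:3  d8:5  d9:5  d10:3  d11:3 — peak 5.
Total tradesperson-days = 49 over 11 days ⇒ peak ≥ ⌈49/11⌉ = 5, so 5 is optimal.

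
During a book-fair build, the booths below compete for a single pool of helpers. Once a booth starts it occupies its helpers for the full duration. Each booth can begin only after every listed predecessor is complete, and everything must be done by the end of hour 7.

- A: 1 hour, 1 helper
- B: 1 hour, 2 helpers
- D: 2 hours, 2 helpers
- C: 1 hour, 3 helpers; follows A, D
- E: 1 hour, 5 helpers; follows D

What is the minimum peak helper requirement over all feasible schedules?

5

Early-start (A@1, B@1, D@1, C@3, E@3) gives peak 8: h1:5  h2:2  h3:8  h4:0  h5:0  h6:0  h7:0.
Shift E→4.
Schedule A@1, B@1, D@1, C@3, E@4: h1:5  h2:2  h3:3  h4:5  h5:0  h6:0  h7:0 — peak 5.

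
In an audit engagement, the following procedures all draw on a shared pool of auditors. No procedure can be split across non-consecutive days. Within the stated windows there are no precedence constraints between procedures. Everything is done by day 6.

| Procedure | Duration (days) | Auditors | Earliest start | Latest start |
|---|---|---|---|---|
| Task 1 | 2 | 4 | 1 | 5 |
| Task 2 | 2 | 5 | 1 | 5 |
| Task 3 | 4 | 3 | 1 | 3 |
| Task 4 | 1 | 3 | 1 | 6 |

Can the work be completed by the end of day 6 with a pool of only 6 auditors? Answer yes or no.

The minimum achievable peak is 7; 6 < 7, so no feasible schedule stays within the cap.

no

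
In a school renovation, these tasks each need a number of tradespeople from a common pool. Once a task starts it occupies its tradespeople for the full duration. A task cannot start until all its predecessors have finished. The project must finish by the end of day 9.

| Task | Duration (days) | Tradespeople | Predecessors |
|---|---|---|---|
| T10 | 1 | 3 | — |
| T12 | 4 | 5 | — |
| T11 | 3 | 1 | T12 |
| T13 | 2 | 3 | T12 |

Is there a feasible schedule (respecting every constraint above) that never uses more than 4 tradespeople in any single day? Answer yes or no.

no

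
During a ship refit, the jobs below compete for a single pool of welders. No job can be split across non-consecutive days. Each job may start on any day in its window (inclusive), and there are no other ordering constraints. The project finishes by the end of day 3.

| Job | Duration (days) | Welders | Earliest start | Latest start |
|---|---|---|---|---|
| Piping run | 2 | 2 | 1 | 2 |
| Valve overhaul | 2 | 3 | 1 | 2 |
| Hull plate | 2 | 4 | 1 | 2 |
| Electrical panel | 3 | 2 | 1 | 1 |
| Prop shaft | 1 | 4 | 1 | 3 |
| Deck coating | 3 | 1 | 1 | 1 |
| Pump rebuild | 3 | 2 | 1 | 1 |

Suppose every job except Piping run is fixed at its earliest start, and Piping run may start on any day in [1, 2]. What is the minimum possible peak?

16

Piping run@1: d1:18  d2:14  d3:5 → peak 18
Piping run@2: d1:16  d2:14  d3:7 → peak 16
Best is Piping run@2, peak 16.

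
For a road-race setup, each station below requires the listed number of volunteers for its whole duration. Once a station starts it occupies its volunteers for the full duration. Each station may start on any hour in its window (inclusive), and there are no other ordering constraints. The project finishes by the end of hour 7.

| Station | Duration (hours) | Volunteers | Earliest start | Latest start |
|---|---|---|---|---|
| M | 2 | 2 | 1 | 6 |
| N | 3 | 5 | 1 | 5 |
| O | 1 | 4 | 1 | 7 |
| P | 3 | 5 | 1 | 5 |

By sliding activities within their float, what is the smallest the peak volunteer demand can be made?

Early-start (M@1, N@1, O@1, P@1) gives peak 16: h1:16  h2:12  h3:10  h4:0  h5:0  h6:0  h7:0.
Shift O→4, P→5.
Schedule M@1, N@1, O@4, P@5: h1:7  h2:7  h3:5  h4:4  h5:5  h6:5  h7:5 — peak 7.

7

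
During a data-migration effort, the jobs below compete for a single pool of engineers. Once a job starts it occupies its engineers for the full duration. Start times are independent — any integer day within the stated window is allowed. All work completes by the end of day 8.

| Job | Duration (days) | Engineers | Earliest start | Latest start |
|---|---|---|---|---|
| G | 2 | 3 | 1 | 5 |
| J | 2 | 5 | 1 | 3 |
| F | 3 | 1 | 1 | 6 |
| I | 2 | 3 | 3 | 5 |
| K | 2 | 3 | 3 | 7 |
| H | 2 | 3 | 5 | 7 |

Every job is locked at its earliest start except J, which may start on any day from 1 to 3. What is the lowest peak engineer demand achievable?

J@1: d1:9  d2:9  d3:7  d4:6  d5:3  d6:3  d7:0  d8:0 → peak 9
J@2: d1:4  d2:9  d3:12  d4:6  d5:3  d6:3  d7:0  d8:0 → peak 12
J@3: d1:4  d2:4  d3:12  d4:11  d5:3  d6:3  d7:0  d8:0 → peak 12
Best is J@1, peak 9.

9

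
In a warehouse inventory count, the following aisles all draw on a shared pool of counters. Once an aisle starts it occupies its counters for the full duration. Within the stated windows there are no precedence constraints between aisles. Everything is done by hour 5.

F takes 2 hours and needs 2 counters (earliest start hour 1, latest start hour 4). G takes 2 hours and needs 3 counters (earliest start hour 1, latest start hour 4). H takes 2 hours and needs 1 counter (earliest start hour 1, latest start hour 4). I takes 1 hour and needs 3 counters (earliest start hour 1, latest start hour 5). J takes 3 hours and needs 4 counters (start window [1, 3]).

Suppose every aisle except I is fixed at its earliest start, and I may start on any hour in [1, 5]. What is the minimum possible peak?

10

I@1: h1:13  h2:10  h3:4  h4:0  h5:0 → peak 13
I@2: h1:10  h2:13  h3:4  h4:0  h5:0 → peak 13
I@3: h1:10  h2:10  h3:7  h4:0  h5:0 → peak 10
I@4: h1:10  h2:10  h3:4  h4:3  h5:0 → peak 10
I@5: h1:10  h2:10  h3:4  h4:0  h5:3 → peak 10
Best is I@3, peak 10.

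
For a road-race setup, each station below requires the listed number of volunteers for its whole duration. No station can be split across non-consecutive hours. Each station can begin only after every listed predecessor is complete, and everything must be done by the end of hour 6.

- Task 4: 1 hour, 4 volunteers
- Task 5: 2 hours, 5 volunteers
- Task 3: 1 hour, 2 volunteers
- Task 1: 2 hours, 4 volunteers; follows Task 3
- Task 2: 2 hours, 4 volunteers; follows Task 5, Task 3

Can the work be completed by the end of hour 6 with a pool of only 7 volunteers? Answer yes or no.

no

The minimum achievable peak is 8; 7 < 8, so no feasible schedule stays within the cap.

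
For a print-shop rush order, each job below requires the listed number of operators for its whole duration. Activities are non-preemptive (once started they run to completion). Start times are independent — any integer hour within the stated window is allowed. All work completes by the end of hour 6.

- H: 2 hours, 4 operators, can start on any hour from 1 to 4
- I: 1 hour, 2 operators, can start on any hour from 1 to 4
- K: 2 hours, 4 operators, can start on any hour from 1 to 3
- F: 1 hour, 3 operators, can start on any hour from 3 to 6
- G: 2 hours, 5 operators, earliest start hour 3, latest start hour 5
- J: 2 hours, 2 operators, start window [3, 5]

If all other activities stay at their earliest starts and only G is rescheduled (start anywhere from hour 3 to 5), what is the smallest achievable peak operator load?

G@3: h1:10  h2:8  h3:10  h4:7  h5:0  h6:0 → peak 10
G@4: h1:10  h2:8  h3:5  h4:7  h5:5  h6:0 → peak 10
G@5: h1:10  h2:8  h3:5  h4:2  h5:5  h6:5 → peak 10
Best is G@3, peak 10.

10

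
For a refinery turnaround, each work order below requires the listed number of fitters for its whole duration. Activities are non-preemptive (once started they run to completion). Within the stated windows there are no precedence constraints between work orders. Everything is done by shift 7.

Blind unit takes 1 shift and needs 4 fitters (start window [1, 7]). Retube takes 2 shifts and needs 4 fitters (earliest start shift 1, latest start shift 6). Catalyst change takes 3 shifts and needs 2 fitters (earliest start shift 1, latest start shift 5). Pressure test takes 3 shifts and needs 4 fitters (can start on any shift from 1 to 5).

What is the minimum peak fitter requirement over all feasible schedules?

6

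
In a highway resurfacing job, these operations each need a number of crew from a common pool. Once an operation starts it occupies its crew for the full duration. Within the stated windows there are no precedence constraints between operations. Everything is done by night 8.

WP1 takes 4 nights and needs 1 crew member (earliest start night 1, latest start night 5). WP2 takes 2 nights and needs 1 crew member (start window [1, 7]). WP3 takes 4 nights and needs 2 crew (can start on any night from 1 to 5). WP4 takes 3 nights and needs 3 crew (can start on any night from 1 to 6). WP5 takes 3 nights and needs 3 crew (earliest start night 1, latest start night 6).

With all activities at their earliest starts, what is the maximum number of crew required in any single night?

10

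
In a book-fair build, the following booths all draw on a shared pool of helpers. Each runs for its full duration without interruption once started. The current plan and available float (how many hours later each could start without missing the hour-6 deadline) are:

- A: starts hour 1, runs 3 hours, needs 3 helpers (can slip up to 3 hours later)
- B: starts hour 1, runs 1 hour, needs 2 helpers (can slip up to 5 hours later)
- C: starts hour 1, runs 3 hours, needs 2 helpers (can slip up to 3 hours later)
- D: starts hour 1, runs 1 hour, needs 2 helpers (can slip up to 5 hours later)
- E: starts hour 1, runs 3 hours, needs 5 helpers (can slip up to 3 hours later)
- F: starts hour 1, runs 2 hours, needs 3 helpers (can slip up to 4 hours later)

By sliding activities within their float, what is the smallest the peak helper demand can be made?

7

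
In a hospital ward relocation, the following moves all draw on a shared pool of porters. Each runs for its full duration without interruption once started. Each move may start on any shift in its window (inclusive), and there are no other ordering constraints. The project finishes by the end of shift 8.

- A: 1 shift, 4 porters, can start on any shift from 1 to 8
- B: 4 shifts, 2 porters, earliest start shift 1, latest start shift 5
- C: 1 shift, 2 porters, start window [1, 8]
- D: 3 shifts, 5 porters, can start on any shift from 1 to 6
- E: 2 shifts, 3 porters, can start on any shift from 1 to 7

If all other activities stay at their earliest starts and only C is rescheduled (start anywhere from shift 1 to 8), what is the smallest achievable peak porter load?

C@1: s1:16  s2:10  s3:7  s4:2  s5:0  s6:0  s7:0  s8:0 → peak 16
C@2: s1:14  s2:12  s3:7  s4:2  s5:0  s6:0  s7:0  s8:0 → peak 14
C@3: s1:14  s2:10  s3:9  s4:2  s5:0  s6:0  s7:0  s8:0 → peak 14
C@4: s1:14  s2:10  s3:7  s4:4  s5:0  s6:0  s7:0  s8:0 → peak 14
C@5: s1:14  s2:10  s3:7  s4:2  s5:2  s6:0  s7:0  s8:0 → peak 14
C@6: s1:14  s2:10  s3:7  s4:2  s5:0  s6:2  s7:0  s8:0 → peak 14
C@7: s1:14  s2:10  s3:7  s4:2  s5:0  s6:0  s7:2  s8:0 → peak 14
C@8: s1:14  s2:10  s3:7  s4:2  s5:0  s6:0  s7:0  s8:2 → peak 14
Best is C@2, peak 14.

14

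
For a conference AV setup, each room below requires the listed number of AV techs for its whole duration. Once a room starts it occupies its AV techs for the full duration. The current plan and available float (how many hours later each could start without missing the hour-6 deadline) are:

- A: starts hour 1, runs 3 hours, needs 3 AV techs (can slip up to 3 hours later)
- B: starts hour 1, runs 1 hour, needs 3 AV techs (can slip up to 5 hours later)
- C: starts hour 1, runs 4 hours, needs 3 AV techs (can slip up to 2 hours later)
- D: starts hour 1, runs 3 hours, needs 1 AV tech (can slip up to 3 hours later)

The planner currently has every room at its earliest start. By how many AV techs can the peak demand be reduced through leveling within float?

4

Early-start peak: h1:10  h2:7  h3:7  h4:3  h5:0  h6:0 ⇒ 10.
Leveled (A@1, B@1, C@2, D@4): h1:6  h2:6  h3:6  h4:4  h5:4  h6:1 ⇒ 6.
Reduction 10 − 6 = 4.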